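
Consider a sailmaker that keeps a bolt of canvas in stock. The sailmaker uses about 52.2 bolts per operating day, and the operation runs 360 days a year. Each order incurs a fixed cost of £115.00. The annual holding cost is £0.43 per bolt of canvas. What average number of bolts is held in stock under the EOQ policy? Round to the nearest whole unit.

Average inventory ≈ 1,585 bolts

Annual demand D = 52.2 × 360 = 18,792.
The optimal lot size = √(2DS/H) = √(2 × 18,792 × 115 / 0.43) ≈ 3170.42.
Average inventory = Q*/2 ≈ 3170.42 / 2 = 1585.208.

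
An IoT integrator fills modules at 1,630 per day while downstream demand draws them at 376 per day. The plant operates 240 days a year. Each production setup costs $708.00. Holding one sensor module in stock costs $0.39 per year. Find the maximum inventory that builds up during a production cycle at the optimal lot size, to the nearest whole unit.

Annual demand D = 376 × 240 = 90,240.
Production build-up factor (1 − d/p) = 1 − 376/1,630 = 0.7693.
Q* = √(2DS / (H(1 − d/p))) = √(2 × 90,240 × 708 / (0.39 × 0.7693)).
= √(127,779,840 / 0.3) ≈ 20636.873.
Maximum inventory = Q*(1 − d/p) = 20636.873 × 0.7693 ≈ 15876.466.

I_max ≈ 15,876 modules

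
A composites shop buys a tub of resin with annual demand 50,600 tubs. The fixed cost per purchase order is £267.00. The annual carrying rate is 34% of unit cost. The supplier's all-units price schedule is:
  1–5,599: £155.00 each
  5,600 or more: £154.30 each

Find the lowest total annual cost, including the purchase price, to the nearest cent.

TC* ≈ £7,880,735.59

Holding cost per unit per year at price C is H = 0.34·C.
Candidates are each tier's EOQ (if it falls in that tier) and each price-break quantity.
EOQ at £155.00 = 716.0 (feasible in tier 1): TC = 50,600×£155.00 + (50,600/716.0)×267 + (716.0/2)×0.34×£155.00 = £7,880,735.59.
EOQ at £154.30 = 717.7 < 5600, so use break Q=5600: TC = 50,600×£154.30 + (50,600/5600.0)×267 + (5600.0/2)×0.34×£154.30 = £7,956,886.14.
Lowest total cost among the candidates is at Q = 716.0.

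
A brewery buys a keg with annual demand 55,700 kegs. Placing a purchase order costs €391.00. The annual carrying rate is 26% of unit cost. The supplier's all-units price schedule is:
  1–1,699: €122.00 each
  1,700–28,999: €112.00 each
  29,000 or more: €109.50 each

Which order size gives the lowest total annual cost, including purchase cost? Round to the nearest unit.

Holding cost per unit per year at price C is H = 0.26·C.
Candidates are each tier's EOQ (if it falls in that tier) and each price-break quantity.
EOQ at €122.00 = 1171.8 (feasible in tier 1): TC = 55,700×€122.00 + (55,700/1171.8)×391 + (1171.8/2)×0.26×€122.00 = €6,832,570.43.
EOQ at €112.00 = 1223.0 < 1700, so use break Q=1700: TC = 55,700×€112.00 + (55,700/1700.0)×391 + (1700.0/2)×0.26×€112.00 = €6,275,963.00.
EOQ at €109.50 = 1236.9 < 29000, so use break Q=29000: TC = 55,700×€109.50 + (55,700/29000.0)×391 + (29000.0/2)×0.26×€109.50 = €6,512,715.99.
Lowest total cost is €6,275,963.00 at Q = 1700.0.

Q* ≈ 1,700 kegs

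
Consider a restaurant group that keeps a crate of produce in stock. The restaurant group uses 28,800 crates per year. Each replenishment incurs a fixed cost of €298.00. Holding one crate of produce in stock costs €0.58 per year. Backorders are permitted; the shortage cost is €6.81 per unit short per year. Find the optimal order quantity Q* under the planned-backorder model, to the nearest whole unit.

With planned backorders, Q* = √(2DS/H) · √((H+B)/B).
√(2DS/H) = √(2 × 28,800 × 298 / 0.58) = 5440.081.
√((H+B)/B) = √((0.58+6.81)/6.81) = 1.0417.
Q* ≈ 5667.011.

Q* ≈ 5,667 crates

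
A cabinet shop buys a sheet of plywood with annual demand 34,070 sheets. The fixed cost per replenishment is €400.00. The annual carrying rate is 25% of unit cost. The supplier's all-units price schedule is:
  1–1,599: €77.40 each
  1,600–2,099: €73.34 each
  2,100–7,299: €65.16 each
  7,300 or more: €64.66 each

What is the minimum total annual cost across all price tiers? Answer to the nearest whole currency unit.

Holding cost per unit per year at price C is H = 0.25·C.
Candidates are each tier's EOQ (if it falls in that tier) and each price-break quantity.
EOQ at €77.40 = 1186.8 (feasible in tier 1): TC = 34,070×€77.40 + (34,070/1186.8)×400 + (1186.8/2)×0.25×€77.40 = €2,659,983.27.
EOQ at €73.34 = 1219.2 < 1600, so use break Q=1600: TC = 34,070×€73.34 + (34,070/1600.0)×400 + (1600.0/2)×0.25×€73.34 = €2,521,879.30.
EOQ at €65.16 = 1293.5 < 2100, so use break Q=2100: TC = 34,070×€65.16 + (34,070/2100.0)×400 + (2100.0/2)×0.25×€65.16 = €2,243,595.22.
EOQ at €64.66 = 1298.5 < 7300, so use break Q=7300: TC = 34,070×€64.66 + (34,070/7300.0)×400 + (7300.0/2)×0.25×€64.66 = €2,263,835.30.
Lowest total cost among the candidates is at Q = 2100.0.

TC* ≈ €2,243,595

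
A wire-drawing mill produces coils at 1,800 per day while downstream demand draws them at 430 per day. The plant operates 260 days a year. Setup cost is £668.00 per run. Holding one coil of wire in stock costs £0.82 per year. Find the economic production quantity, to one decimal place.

Q* ≈ 15,470.1 coils

Annual demand D = 430 × 260 = 111,800.
Production build-up factor (1 − d/p) = 1 − 430/1,800 = 0.7611.
Q* = √(2DS / (H(1 − d/p))) = √(2 × 111,800 × 668 / (0.82 × 0.7611)).
= √(149,364,800 / 0.6241) ≈ 15470.102.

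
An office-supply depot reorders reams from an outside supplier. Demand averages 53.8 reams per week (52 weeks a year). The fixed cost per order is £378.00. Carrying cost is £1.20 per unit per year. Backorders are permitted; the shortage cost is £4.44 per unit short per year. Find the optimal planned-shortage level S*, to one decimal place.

Annual demand D = 53.8 × 52 = 2,797.6.
With planned backorders, Q* = √(2DS/H) · √((H+B)/B).
√(2DS/H) = √(2 × 2,797.6 × 378 / 1.2) = 1327.587.
√((H+B)/B) = √((1.2+4.44)/4.44) = 1.1271.
Q* ≈ 1496.274.
S* = Q* · H/(H+B) = 1496.274 × 1.2/5.64 ≈ 318.356.

S* ≈ 318.4 reams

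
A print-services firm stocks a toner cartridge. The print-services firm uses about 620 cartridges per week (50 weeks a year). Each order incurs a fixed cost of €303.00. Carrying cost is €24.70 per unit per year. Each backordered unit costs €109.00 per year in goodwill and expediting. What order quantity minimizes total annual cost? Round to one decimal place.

Q* ≈ 965.9 cartridges

Annual demand D = 620 × 50 = 31,000.
With planned backorders, Q* = √(2DS/H) · √((H+B)/B).
√(2DS/H) = √(2 × 31,000 × 303 / 24.7) = 872.105.
√((H+B)/B) = √((24.7+109)/109) = 1.1075.
Q* ≈ 965.875.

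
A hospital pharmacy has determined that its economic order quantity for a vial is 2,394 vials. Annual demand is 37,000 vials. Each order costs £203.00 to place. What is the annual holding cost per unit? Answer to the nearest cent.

H ≈ £2.62

Invert the EOQ relation Q*² = 2DS/H.
From Q* = √(2DS/H): H = 2DS / Q*² = 2 × 37,000 × 203 / 2,394² = 2.6211.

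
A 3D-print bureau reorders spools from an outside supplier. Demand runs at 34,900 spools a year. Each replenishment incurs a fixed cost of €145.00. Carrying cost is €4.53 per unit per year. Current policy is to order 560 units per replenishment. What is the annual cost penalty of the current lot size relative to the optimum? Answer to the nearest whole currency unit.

Extra cost ≈ €3,534 per year

EOQ = √(2DS/H) = √(2 × 34,900 × 145 / 4.53) ≈ 1494.73.
Cost at Q* = (D/Q*)S + (Q*/2)H = √(2DSH) ≈ €6,771.12.
Cost at Q = 560: (34,900/560)×145 + (560/2)×4.53 = €9,036.61 + €1,268.40 = €10,305.01.
Excess = €10,305.01 − €6,771.12 = €3,533.88.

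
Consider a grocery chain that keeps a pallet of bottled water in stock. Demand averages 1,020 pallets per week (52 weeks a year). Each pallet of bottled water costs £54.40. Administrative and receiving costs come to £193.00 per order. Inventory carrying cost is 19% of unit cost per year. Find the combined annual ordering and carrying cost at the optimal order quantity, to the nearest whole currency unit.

TC* ≈ £14,547

Annual demand D = 1,020 × 52 = 53,040.
Holding cost H = 0.19 × £54.40 = £10.3360 per unit per year.
EOQ = √(2DS/H) = √(2 × 53,040 × 193 / 10.336) ≈ 1407.41.
At the optimum the two cost components are equal, so total cost = 2·(Q*/2)H = Q*·H.
Minimum total = √(2DSH) = √(2 × 53,040 × 193 × 10.336) ≈ 14546.940.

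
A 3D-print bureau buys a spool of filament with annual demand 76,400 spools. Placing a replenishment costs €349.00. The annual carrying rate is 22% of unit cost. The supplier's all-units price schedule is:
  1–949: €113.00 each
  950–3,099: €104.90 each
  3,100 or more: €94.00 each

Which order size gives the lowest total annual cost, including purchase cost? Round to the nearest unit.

Q* ≈ 3,100 spools

Holding cost per unit per year at price C is H = 0.22·C.
Candidates are each tier's EOQ (if it falls in that tier) and each price-break quantity.
Tier 1 (€113.00): EOQ = 1464.6 exceeds tier's upper bound 949, so this tier is dominated.
EOQ at €104.90 = 1520.1 (feasible in tier 2): TC = 76,400×€104.90 + (76,400/1520.1)×349 + (1520.1/2)×0.22×€104.90 = €8,049,441.12.
EOQ at €94.00 = 1605.8 < 3100, so use break Q=3100: TC = 76,400×€94.00 + (76,400/3100.0)×349 + (3100.0/2)×0.22×€94.00 = €7,222,255.16.
Lowest total cost is €7,222,255.16 at Q = 3100.0.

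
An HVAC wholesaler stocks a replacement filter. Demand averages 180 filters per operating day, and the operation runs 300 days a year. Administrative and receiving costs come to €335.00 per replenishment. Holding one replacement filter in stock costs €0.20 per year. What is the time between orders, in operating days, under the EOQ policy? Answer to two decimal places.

Annual demand D = 180 × 300 = 54,000.
Q* = √(2DS/H) = √(2 × 54,000 × 335 / 0.2) ≈ 13449.91.
Cycle time = Q*/D × 300 = 13449.91 / 54,000 × 300 ≈ 74.722 days.

T ≈ 74.72 days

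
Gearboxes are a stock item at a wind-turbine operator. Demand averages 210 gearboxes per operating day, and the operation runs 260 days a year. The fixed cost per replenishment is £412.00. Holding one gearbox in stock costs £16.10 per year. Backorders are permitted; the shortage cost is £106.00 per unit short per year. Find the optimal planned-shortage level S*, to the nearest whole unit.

Annual demand D = 210 × 260 = 54,600.
With planned backorders, Q* = √(2DS/H) · √((H+B)/B).
√(2DS/H) = √(2 × 54,600 × 412 / 16.1) = 1671.656.
√((H+B)/B) = √((16.1+106)/106) = 1.0733.
Q* ≈ 1794.122.
S* = Q* · H/(H+B) = 1794.122 × 16.1/122.1 ≈ 236.571.

S* ≈ 237 gearboxes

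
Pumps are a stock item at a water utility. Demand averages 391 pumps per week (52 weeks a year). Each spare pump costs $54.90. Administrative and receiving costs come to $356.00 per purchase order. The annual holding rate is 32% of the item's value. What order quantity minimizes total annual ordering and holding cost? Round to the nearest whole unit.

Annual demand D = 391 × 52 = 20,332.
Holding cost H = 0.32 × $54.90 = $17.5680 per unit per year.
EOQ = √(2DS / H) = √(2 × 20,332 × 356 / 17.568).
= √(14,476,384 / 17.568) = √824,020.0364 ≈ 907.755.

Q* ≈ 908 pumps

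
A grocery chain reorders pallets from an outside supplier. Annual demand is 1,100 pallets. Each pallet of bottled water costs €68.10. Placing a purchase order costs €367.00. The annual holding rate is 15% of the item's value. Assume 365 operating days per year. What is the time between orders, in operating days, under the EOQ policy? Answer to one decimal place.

Holding cost H = 0.15 × €68.10 = €10.2150 per unit per year.
Q* = √(2DS/H) = √(2 × 1,100 × 367 / 10.215) ≈ 281.14.
Cycle time = Q*/D × 365 = 281.14 / 1,100 × 365 ≈ 93.288 days.

T ≈ 93.3 days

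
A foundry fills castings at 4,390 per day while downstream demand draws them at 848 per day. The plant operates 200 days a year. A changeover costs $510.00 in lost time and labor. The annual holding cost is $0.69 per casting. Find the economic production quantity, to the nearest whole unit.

Q* ≈ 17,628 castings

Annual demand D = 848 × 200 = 169,600.
Production build-up factor (1 − d/p) = 1 − 848/4,390 = 0.8068.
Q* = √(2DS / (H(1 − d/p))) = √(2 × 169,600 × 510 / (0.69 × 0.8068)).
= √(172,992,000 / 0.5567) ≈ 17627.732.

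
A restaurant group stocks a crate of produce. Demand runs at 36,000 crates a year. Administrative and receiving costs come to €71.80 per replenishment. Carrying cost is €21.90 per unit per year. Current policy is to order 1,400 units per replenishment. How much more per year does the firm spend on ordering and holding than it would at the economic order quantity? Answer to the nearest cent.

Extra cost ≈ €6,536.07 per year

EOQ = √(2DS/H) = √(2 × 36,000 × 71.8 / 21.9) ≈ 485.85.
Cost at Q* = (D/Q*)S + (Q*/2)H = √(2DSH) ≈ €10,640.22.
Cost at Q = 1,400: (36,000/1,400)×71.8 + (1,400/2)×21.9 = €1,846.29 + €15,330.00 = €17,176.29.
Excess = €17,176.29 − €10,640.22 = €6,536.07.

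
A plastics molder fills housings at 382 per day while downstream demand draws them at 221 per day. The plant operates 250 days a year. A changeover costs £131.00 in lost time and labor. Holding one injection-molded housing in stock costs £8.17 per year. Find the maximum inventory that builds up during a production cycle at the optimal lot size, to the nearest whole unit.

Annual demand D = 221 × 250 = 55,250.
Production build-up factor (1 − d/p) = 1 − 221/382 = 0.4215.
Q* = √(2DS / (H(1 − d/p))) = √(2 × 55,250 × 131 / (8.17 × 0.4215)).
= √(14,475,500 / 3.4434) ≈ 2050.333.
Maximum inventory = Q*(1 − d/p) = 2050.333 × 0.4215 ≈ 864.146.

I_max ≈ 864 housings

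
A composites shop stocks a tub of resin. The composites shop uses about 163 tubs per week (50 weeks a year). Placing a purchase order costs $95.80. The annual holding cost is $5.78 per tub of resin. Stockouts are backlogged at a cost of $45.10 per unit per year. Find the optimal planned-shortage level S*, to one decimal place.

S* ≈ 62.7 tubs

Annual demand D = 163 × 50 = 8,150.
With planned backorders, Q* = √(2DS/H) · √((H+B)/B).
√(2DS/H) = √(2 × 8,150 × 95.8 / 5.78) = 519.772.
√((H+B)/B) = √((5.78+45.1)/45.1) = 1.0621.
Q* ≈ 552.075.
S* = Q* · H/(H+B) = 552.075 × 5.78/50.88 ≈ 62.716.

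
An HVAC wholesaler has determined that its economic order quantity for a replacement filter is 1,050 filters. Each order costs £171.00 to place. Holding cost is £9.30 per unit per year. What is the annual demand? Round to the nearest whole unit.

D ≈ 29,980 filters per year

Invert the EOQ relation Q*² = 2DS/H.
From Q* = √(2DS/H): D = Q*²H / (2S) = 1,050² × 9.3 / (2 × 171) = 29980.263.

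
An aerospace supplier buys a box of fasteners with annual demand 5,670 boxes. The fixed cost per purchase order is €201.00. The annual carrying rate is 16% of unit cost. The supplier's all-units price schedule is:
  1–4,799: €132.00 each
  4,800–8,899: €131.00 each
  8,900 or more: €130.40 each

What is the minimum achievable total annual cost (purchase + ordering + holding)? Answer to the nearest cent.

TC* ≈ €755,378.28

Holding cost per unit per year at price C is H = 0.16·C.
Evaluate total cost at each tier's feasible EOQ or, if the EOQ is below the tier, at the tier's minimum quantity.
EOQ at €132.00 = 328.5 (feasible in tier 1): TC = 5,670×€132.00 + (5,670/328.5)×201 + (328.5/2)×0.16×€132.00 = €755,378.28.
EOQ at €131.00 = 329.8 < 4800, so use break Q=4800: TC = 5,670×€131.00 + (5,670/4800.0)×201 + (4800.0/2)×0.16×€131.00 = €793,311.43.
EOQ at €130.40 = 330.5 < 8900, so use break Q=8900: TC = 5,670×€130.40 + (5,670/8900.0)×201 + (8900.0/2)×0.16×€130.40 = €832,340.85.
Lowest total cost among the candidates is at Q = 328.5.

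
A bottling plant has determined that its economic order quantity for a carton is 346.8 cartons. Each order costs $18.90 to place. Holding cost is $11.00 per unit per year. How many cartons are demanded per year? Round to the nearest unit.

D ≈ 34,999 cartons per year

The basic EOQ model gives Q* = √(2DS/H); rearrange for the unknown.
From Q* = √(2DS/H): D = Q*²H / (2S) = 346.8² × 11 / (2 × 18.9) = 34999.276.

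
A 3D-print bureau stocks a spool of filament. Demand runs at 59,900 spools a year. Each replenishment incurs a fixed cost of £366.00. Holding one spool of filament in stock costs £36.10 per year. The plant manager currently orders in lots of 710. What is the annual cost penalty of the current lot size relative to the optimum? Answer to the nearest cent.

Extra cost ≈ £3,908.24 per year

EOQ = √(2DS/H) = √(2 × 59,900 × 366 / 36.1) ≈ 1102.09.
Cost at Q* = (D/Q*)S + (Q*/2)H = √(2DSH) ≈ £39,785.29.
Cost at Q = 710: (59,900/710)×366 + (710/2)×36.1 = £30,878.03 + £12,815.50 = £43,693.53.
Excess = £43,693.53 − £39,785.29 = £3,908.24.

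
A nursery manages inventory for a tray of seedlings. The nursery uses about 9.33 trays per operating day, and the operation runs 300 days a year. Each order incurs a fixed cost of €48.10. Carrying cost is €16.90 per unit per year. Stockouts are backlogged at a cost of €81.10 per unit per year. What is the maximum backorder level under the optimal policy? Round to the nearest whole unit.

Annual demand D = 9.33 × 300 = 2,799.
With planned backorders, Q* = √(2DS/H) · √((H+B)/B).
√(2DS/H) = √(2 × 2,799 × 48.1 / 16.9) = 126.225.
√((H+B)/B) = √((16.9+81.1)/81.1) = 1.0993.
Q* ≈ 138.755.
S* = Q* · H/(H+B) = 138.755 × 16.9/98 ≈ 23.928.

S* ≈ 24 trays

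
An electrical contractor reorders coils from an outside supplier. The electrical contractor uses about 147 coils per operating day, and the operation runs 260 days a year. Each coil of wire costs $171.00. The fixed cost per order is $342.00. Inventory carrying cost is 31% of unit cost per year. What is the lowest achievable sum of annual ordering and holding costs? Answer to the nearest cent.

TC* ≈ $37,226.51

Annual demand D = 147 × 260 = 38,220.
Holding cost H = 0.31 × $171.00 = $53.0100 per unit per year.
The optimal lot size = √(2DS/H) = √(2 × 38,220 × 342 / 53.01) ≈ 702.25.
At Q*, ordering cost (D/Q*)S equals holding cost (Q*/2)H, each = √(DSH/2).
Minimum total = √(2DSH) = √(2 × 38,220 × 342 × 53.01) ≈ 37226.508.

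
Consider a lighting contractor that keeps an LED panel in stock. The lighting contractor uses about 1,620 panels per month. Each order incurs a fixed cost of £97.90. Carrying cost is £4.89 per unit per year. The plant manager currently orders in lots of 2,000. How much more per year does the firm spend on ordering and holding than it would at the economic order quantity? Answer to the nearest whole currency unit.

Annual demand D = 1,620 × 12 = 19,440.
EOQ = √(2DS/H) = √(2 × 19,440 × 97.9 / 4.89) ≈ 882.27.
Cost at Q* = (D/Q*)S + (Q*/2)H = √(2DSH) ≈ £4,314.29.
Cost at Q = 2,000: (19,440/2,000)×97.9 + (2,000/2)×4.89 = £951.59 + £4,890.00 = £5,841.59.
Excess = £5,841.59 − £4,314.29 = £1,527.30.

Extra cost ≈ £1,527 per year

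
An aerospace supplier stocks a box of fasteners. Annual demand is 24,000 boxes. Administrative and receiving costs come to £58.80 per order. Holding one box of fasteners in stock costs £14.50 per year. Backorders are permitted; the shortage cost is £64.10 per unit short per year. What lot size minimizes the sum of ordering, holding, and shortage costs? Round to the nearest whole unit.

With planned backorders, Q* = √(2DS/H) · √((H+B)/B).
√(2DS/H) = √(2 × 24,000 × 58.8 / 14.5) = 441.190.
√((H+B)/B) = √((14.5+64.1)/64.1) = 1.1073.
Q* ≈ 488.548.

Q* ≈ 489 boxes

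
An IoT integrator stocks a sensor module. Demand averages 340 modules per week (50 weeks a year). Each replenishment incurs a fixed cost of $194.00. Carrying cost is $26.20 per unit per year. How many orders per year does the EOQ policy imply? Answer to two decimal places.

Annual demand D = 340 × 50 = 17,000.
Q* = √(2DS/H) = √(2 × 17,000 × 194 / 26.2) ≈ 501.75.
Orders per year = D / Q* = 17,000 / 501.75 ≈ 33.881.

N ≈ 33.88 orders per year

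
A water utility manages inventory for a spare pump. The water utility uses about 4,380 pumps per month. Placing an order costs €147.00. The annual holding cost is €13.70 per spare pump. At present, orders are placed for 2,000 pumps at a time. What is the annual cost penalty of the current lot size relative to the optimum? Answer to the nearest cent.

Annual demand D = 4,380 × 12 = 52,560.
EOQ = √(2DS/H) = √(2 × 52,560 × 147 / 13.7) ≈ 1062.04.
Cost at Q* = (D/Q*)S + (Q*/2)H = √(2DSH) ≈ €14,549.95.
Cost at Q = 2,000: (52,560/2,000)×147 + (2,000/2)×13.7 = €3,863.16 + €13,700.00 = €17,563.16.
Excess = €17,563.16 − €14,549.95 = €3,013.21.

Extra cost ≈ €3,013.21 per year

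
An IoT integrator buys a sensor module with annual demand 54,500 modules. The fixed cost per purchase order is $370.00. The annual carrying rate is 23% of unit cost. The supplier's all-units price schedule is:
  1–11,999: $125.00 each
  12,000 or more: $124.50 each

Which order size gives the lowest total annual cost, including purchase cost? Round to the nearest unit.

Q* ≈ 1,184 modules

Holding cost per unit per year at price C is H = 0.23·C.
For each price level, check whether its EOQ is feasible; otherwise the best quantity at that price is the breakpoint.
EOQ at $125.00 = 1184.4 (feasible in tier 1): TC = 54,500×$125.00 + (54,500/1184.4)×370 + (1184.4/2)×0.23×$125.00 = $6,846,551.25.
EOQ at $124.50 = 1186.8 < 12000, so use break Q=12000: TC = 54,500×$124.50 + (54,500/12000.0)×370 + (12000.0/2)×0.23×$124.50 = $6,958,740.42.
Lowest total cost is $6,846,551.25 at Q = 1184.4.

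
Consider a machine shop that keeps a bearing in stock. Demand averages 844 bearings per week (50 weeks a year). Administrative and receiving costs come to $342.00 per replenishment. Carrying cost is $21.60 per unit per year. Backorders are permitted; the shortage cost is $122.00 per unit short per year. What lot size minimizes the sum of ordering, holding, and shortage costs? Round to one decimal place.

Q* ≈ 1,254.2 bearings

Annual demand D = 844 × 50 = 42,200.
With planned backorders, Q* = √(2DS/H) · √((H+B)/B).
√(2DS/H) = √(2 × 42,200 × 342 / 21.6) = 1155.999.
√((H+B)/B) = √((21.6+122)/122) = 1.0849.
Q* ≈ 1254.165.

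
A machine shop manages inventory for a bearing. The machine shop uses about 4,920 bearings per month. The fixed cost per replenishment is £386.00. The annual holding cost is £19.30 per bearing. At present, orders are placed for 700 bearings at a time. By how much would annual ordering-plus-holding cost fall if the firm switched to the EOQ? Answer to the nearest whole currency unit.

Annual demand D = 4,920 × 12 = 59,040.
EOQ = √(2DS/H) = √(2 × 59,040 × 386 / 19.3) ≈ 1536.75.
Cost at Q* = (D/Q*)S + (Q*/2)H = √(2DSH) ≈ £29,659.27.
Cost at Q = 700: (59,040/700)×386 + (700/2)×19.3 = £32,556.34 + £6,755.00 = £39,311.34.
Excess = £39,311.34 − £29,659.27 = £9,652.07.

Extra cost ≈ £9,652 per year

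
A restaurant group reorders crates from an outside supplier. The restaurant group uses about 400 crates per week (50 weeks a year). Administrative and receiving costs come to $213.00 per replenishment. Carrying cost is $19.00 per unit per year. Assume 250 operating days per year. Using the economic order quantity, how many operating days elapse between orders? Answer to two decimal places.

Annual demand D = 400 × 50 = 20,000.
Q* = √(2DS/H) = √(2 × 20,000 × 213 / 19) ≈ 669.64.
Cycle time = Q*/D × 250 = 669.64 / 20,000 × 250 ≈ 8.371 days.

T ≈ 8.37 days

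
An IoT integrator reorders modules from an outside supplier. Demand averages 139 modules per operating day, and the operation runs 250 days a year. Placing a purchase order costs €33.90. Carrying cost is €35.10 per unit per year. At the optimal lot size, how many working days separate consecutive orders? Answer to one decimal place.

Annual demand D = 139 × 250 = 34,750.
Q* = √(2DS/H) = √(2 × 34,750 × 33.9 / 35.1) ≈ 259.08.
Cycle time = Q*/D × 250 = 259.08 / 34,750 × 250 ≈ 1.864 days.

T ≈ 1.9 days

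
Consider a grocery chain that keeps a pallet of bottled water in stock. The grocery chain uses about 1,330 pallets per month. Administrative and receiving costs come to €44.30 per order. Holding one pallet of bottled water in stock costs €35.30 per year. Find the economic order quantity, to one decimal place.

Q* ≈ 200.1 pallets

Annual demand D = 1,330 × 12 = 15,960.
EOQ = √(2DS / H) = √(2 × 15,960 × 44.3 / 35.3).
= √(1,414,056 / 35.3) = √40,058.2436 ≈ 200.146.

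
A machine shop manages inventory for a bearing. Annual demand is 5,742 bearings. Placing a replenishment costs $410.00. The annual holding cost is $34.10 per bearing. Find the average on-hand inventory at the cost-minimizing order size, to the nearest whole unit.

Average inventory ≈ 186 bearings

Q* = √(2DS/H) = √(2 × 5,742 × 410 / 34.1) ≈ 371.59.
Average inventory = Q*/2 ≈ 371.59 / 2 = 185.794.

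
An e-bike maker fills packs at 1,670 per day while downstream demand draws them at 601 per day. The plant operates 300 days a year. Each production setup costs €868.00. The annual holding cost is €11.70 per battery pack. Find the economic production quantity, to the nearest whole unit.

Annual demand D = 601 × 300 = 180,300.
Production build-up factor (1 − d/p) = 1 − 601/1,670 = 0.6401.
Q* = √(2DS / (H(1 − d/p))) = √(2 × 180,300 × 868 / (11.7 × 0.6401)).
= √(313,000,800 / 7.4894) ≈ 6464.712.

Q* ≈ 6,465 packs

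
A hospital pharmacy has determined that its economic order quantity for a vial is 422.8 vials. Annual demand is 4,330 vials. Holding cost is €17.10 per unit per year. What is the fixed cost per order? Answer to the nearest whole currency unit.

Invert the EOQ relation Q*² = 2DS/H.
From Q* = √(2DS/H): S = Q*²H / (2D) = 422.8² × 17.1 / (2 × 4,330) = 352.9784.

S ≈ €353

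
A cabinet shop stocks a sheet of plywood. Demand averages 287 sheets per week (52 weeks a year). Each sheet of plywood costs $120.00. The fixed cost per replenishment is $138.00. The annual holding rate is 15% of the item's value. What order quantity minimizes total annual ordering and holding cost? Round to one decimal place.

Q* ≈ 478.4 sheets

Annual demand D = 287 × 52 = 14,924.
Holding cost H = 0.15 × $120.00 = $18.0000 per unit per year.
EOQ = √(2DS / H) = √(2 × 14,924 × 138 / 18).
= √(4,119,024 / 18) = √228,834.6667 ≈ 478.367.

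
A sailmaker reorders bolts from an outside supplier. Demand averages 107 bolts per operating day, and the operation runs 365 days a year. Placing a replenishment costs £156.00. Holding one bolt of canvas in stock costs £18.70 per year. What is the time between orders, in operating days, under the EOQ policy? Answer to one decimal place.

Annual demand D = 107 × 365 = 39,055.
The optimal lot size = √(2DS/H) = √(2 × 39,055 × 156 / 18.7) ≈ 807.23.
Cycle time = Q*/D × 365 = 807.23 / 39,055 × 365 ≈ 7.544 days.

T ≈ 7.5 days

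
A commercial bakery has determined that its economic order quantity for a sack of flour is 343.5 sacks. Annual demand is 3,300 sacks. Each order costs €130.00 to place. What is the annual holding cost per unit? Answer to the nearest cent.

Invert the EOQ relation Q*² = 2DS/H.
From Q* = √(2DS/H): H = 2DS / Q*² = 2 × 3,300 × 130 / 343.5² = 7.2717.

H ≈ €7.27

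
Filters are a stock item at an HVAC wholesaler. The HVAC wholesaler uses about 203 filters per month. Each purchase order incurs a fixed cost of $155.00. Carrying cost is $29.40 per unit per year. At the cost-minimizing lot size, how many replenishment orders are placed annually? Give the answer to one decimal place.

Annual demand D = 203 × 12 = 2,436.
EOQ = √(2DS/H) = √(2 × 2,436 × 155 / 29.4) ≈ 160.27.
Orders per year = D / Q* = 2,436 / 160.27 ≈ 15.200.

N ≈ 15.2 orders per year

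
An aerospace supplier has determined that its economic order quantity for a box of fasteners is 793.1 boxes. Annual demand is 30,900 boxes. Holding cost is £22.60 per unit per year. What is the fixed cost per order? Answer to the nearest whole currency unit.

The basic EOQ model gives Q* = √(2DS/H); rearrange for the unknown.
From Q* = √(2DS/H): S = Q*²H / (2D) = 793.1² × 22.6 / (2 × 30,900) = 230.0254.

S ≈ £230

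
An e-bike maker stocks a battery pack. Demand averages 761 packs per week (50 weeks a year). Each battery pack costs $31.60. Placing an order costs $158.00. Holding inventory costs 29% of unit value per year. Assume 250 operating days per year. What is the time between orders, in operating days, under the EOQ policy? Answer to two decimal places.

Annual demand D = 761 × 50 = 38,050.
Holding cost H = 0.29 × $31.60 = $9.1640 per unit per year.
The optimal lot size = √(2DS/H) = √(2 × 38,050 × 158 / 9.164) ≈ 1145.46.
Cycle time = Q*/D × 250 = 1145.46 / 38,050 × 250 ≈ 7.526 days.

T ≈ 7.53 days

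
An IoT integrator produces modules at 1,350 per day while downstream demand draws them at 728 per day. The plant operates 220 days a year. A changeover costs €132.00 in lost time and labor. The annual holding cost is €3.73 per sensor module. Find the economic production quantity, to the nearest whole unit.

Q* ≈ 4,960 modules

Annual demand D = 728 × 220 = 160,160.
Production build-up factor (1 − d/p) = 1 − 728/1,350 = 0.4607.
Q* = √(2DS / (H(1 − d/p))) = √(2 × 160,160 × 132 / (3.73 × 0.4607)).
= √(42,282,240 / 1.7186) ≈ 4960.167.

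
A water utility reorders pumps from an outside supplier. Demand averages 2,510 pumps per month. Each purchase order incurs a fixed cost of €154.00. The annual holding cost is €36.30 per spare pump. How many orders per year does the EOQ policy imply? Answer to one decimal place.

N ≈ 59.6 orders per year

Annual demand D = 2,510 × 12 = 30,120.
EOQ = √(2DS/H) = √(2 × 30,120 × 154 / 36.3) ≈ 505.53.
Orders per year = D / Q* = 30,120 / 505.53 ≈ 59.581.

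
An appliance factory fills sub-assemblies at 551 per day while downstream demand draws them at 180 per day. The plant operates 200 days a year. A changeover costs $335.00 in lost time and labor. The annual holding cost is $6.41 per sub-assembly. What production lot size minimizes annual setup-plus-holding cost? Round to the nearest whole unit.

Annual demand D = 180 × 200 = 36,000.
Production build-up factor (1 − d/p) = 1 − 180/551 = 0.6733.
Q* = √(2DS / (H(1 − d/p))) = √(2 × 36,000 × 335 / (6.41 × 0.6733)).
= √(24,120,000 / 4.316) ≈ 2364.005.

Q* ≈ 2,364 sub-assemblies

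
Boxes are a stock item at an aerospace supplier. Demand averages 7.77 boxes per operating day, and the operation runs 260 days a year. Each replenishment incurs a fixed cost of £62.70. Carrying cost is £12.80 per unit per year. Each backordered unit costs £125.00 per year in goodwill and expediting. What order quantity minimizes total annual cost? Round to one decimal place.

Q* ≈ 147.7 boxes

Annual demand D = 7.77 × 260 = 2,020.2.
With planned backorders, Q* = √(2DS/H) · √((H+B)/B).
√(2DS/H) = √(2 × 2,020.2 × 62.7 / 12.8) = 140.683.
√((H+B)/B) = √((12.8+125)/125) = 1.0500.
Q* ≈ 147.710.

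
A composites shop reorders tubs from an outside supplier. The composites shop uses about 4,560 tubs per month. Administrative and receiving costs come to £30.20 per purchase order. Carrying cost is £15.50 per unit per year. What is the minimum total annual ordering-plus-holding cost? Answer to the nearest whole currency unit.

Annual demand D = 4,560 × 12 = 54,720.
The optimal lot size = √(2DS/H) = √(2 × 54,720 × 30.2 / 15.5) ≈ 461.77.
At the optimum the two cost components are equal, so total cost = 2·(Q*/2)H = Q*·H.
Minimum total = √(2DSH) = √(2 × 54,720 × 30.2 × 15.5) ≈ 7157.434.

TC* ≈ £7,157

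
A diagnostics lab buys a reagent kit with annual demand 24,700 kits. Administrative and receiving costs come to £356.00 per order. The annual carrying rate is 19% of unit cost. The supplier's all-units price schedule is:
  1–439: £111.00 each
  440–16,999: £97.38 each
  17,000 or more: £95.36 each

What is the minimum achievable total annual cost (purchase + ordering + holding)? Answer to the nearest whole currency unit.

TC* ≈ £2,423,324

Holding cost per unit per year at price C is H = 0.19·C.
Evaluate total cost at each tier's feasible EOQ or, if the EOQ is below the tier, at the tier's minimum quantity.
Tier 1 (£111.00): EOQ = 913.2 exceeds tier's upper bound 439, so this tier is dominated.
EOQ at £97.38 = 974.9 (feasible in tier 2): TC = 24,700×£97.38 + (24,700/974.9)×356 + (974.9/2)×0.19×£97.38 = £2,423,324.49.
EOQ at £95.36 = 985.2 < 17000, so use break Q=17000: TC = 24,700×£95.36 + (24,700/17000.0)×356 + (17000.0/2)×0.19×£95.36 = £2,509,915.65.
Lowest total cost among the candidates is at Q = 974.9.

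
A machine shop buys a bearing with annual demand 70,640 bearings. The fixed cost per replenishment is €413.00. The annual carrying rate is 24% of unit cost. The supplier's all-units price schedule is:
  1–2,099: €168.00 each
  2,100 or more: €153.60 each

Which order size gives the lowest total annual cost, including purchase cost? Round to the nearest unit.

Holding cost per unit per year at price C is H = 0.24·C.
Candidates are each tier's EOQ (if it falls in that tier) and each price-break quantity.
EOQ at €168.00 = 1203.0 (feasible in tier 1): TC = 70,640×€168.00 + (70,640/1203.0)×413 + (1203.0/2)×0.24×€168.00 = €11,916,023.79.
EOQ at €153.60 = 1258.1 < 2100, so use break Q=2100: TC = 70,640×€153.60 + (70,640/2100.0)×413 + (2100.0/2)×0.24×€153.60 = €10,902,903.73.
Lowest total cost is €10,902,903.73 at Q = 2100.0.

Q* ≈ 2,100 bearings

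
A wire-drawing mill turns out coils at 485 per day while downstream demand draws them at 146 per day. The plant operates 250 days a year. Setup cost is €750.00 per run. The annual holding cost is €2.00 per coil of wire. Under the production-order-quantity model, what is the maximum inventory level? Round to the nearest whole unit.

Annual demand D = 146 × 250 = 36,500.
Production build-up factor (1 − d/p) = 1 − 146/485 = 0.6990.
Q* = √(2DS / (H(1 − d/p))) = √(2 × 36,500 × 750 / (2 × 0.6990)).
= √(54,750,000 / 1.3979) ≈ 6258.180.
Maximum inventory = Q*(1 − d/p) = 6258.180 × 0.6990 ≈ 4374.275.

I_max ≈ 4,374 coils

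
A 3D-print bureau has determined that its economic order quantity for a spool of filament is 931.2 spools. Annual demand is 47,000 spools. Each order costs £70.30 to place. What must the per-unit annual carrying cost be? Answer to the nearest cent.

H ≈ £7.62

The basic EOQ model gives Q* = √(2DS/H); rearrange for the unknown.
From Q* = √(2DS/H): H = 2DS / Q*² = 2 × 47,000 × 70.3 / 931.2² = 7.6207.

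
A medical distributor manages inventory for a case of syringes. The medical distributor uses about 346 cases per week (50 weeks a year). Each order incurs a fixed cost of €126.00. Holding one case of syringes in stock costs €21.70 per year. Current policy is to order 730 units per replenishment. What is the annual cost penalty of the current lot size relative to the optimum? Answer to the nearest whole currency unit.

Annual demand D = 346 × 50 = 17,300.
EOQ = √(2DS/H) = √(2 × 17,300 × 126 / 21.7) ≈ 448.22.
Cost at Q* = (D/Q*)S + (Q*/2)H = √(2DSH) ≈ €9,726.42.
Cost at Q = 730: (17,300/730)×126 + (730/2)×21.7 = €2,986.03 + €7,920.50 = €10,906.53.
Excess = €10,906.53 − €9,726.42 = €1,180.10.

Extra cost ≈ €1,180 per year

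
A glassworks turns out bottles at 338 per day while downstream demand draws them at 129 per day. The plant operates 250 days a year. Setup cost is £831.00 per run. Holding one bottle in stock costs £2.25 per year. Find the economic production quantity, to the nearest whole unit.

Q* ≈ 6,207 bottles

Annual demand D = 129 × 250 = 32,250.
Production build-up factor (1 − d/p) = 1 − 129/338 = 0.6183.
Q* = √(2DS / (H(1 − d/p))) = √(2 × 32,250 × 831 / (2.25 × 0.6183)).
= √(53,599,500 / 1.3913) ≈ 6206.894.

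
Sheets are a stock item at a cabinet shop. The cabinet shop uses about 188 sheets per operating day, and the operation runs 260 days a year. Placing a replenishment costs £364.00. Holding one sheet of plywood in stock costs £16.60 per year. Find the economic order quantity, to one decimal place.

Annual demand D = 188 × 260 = 48,880.
EOQ = √(2DS / H) = √(2 × 48,880 × 364 / 16.6).
= √(35,584,640 / 16.6) = √2,143,653.012 ≈ 1464.122.

Q* ≈ 1,464.1 sheets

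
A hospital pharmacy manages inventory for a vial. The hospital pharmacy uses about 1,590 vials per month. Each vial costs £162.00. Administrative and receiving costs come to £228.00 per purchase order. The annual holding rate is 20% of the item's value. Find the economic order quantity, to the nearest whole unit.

Annual demand D = 1,590 × 12 = 19,080.
Holding cost H = 0.20 × £162.00 = £32.4000 per unit per year.
EOQ = √(2DS / H) = √(2 × 19,080 × 228 / 32.4).
= √(8,700,480 / 32.4) = √268,533.3333 ≈ 518.202.

Q* ≈ 518 vials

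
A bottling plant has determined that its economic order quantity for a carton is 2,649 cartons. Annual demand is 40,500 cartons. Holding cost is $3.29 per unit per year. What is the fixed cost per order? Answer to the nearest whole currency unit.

Squaring Q* = √(2DS/H) gives Q*² = 2DS/H.
From Q* = √(2DS/H): S = Q*²H / (2D) = 2,649² × 3.29 / (2 × 40,500) = 285.0196.

S ≈ $285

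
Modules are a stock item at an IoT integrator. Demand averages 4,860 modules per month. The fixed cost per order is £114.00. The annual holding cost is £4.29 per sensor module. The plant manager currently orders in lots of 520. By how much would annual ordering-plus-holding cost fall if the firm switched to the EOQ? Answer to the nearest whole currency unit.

Annual demand D = 4,860 × 12 = 58,320.
EOQ = √(2DS/H) = √(2 × 58,320 × 114 / 4.29) ≈ 1760.55.
Cost at Q* = (D/Q*)S + (Q*/2)H = √(2DSH) ≈ £7,552.75.
Cost at Q = 520: (58,320/520)×114 + (520/2)×4.29 = £12,785.54 + £1,115.40 = £13,900.94.
Excess = £13,900.94 − £7,552.75 = £6,348.19.

Extra cost ≈ £6,348 per year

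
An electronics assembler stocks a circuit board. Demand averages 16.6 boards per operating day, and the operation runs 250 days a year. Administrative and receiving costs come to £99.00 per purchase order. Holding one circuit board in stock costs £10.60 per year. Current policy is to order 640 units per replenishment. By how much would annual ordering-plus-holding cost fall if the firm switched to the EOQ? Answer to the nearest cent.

Annual demand D = 16.6 × 250 = 4,150.
EOQ = √(2DS/H) = √(2 × 4,150 × 99 / 10.6) ≈ 278.42.
Cost at Q* = (D/Q*)S + (Q*/2)H = √(2DSH) ≈ £2,951.27.
Cost at Q = 640: (4,150/640)×99 + (640/2)×10.6 = £641.95 + £3,392.00 = £4,033.95.
Excess = £4,033.95 − £2,951.27 = £1,082.68.

Extra cost ≈ £1,082.68 per year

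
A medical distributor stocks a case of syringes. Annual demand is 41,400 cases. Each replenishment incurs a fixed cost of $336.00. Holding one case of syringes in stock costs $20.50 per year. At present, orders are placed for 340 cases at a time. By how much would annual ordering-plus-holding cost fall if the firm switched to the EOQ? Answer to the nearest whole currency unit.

EOQ = √(2DS/H) = √(2 × 41,400 × 336 / 20.5) ≈ 1164.95.
Cost at Q* = (D/Q*)S + (Q*/2)H = √(2DSH) ≈ $23,881.51.
Cost at Q = 340: (41,400/340)×336 + (340/2)×20.5 = $40,912.94 + $3,485.00 = $44,397.94.
Excess = $44,397.94 − $23,881.51 = $20,516.43.

Extra cost ≈ $20,516 per year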